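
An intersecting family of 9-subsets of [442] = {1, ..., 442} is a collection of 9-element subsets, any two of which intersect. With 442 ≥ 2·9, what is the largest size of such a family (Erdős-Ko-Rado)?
max |F| = C(441, 8) = 33285592036768995

The Erdős-Ko-Rado theorem states: for n ≥ 2k, an intersecting family of k-subsets of an n-element set has size at most C(n − 1, k − 1), with equality for 'star' families {A ⊆ [n] : |A| = k, i ∈ A} (fix an element i). For n = 442, k = 9: C(441, 8) = 33285592036768995.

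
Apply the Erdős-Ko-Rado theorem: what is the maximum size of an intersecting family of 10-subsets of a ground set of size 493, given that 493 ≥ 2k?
max |F| = C(492, 9) = 4324746480249486060

The Erdős-Ko-Rado theorem states: for n ≥ 2k, an intersecting family of k-subsets of an n-element set has size at most C(n − 1, k − 1), with equality for 'star' families {A ⊆ [n] : |A| = k, i ∈ A} (fix an element i). For n = 493, k = 10: C(492, 9) = 4324746480249486060.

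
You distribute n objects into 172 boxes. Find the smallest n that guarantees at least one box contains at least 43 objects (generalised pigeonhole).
n = (43 − 1)·172 + 1 = 7225

By the generalised pigeonhole principle, to guarantee some box contains ≥ r objects we need more than (r − 1) · k objects total. Threshold: n = (r − 1) · k + 1. With r = 43 and k = 172: n = 42 · 172 + 1 = 7224 + 1 = 7225. For n = 7224 = 42 · 172, we can put exactly 42 objects in every box, avoiding 43 in any single one — so 7225 is tight.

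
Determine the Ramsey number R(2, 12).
R(2, 12) = 12

R(2, k) = k for all k ≥ 2: in a 2-colouring of K_k, either some edge is red (a red K_2) or all edges are blue (a blue K_k). And K_{11} coloured all-blue has no blue K_12, so R(2, 12) > 11. Hence R(2, 12) = 12.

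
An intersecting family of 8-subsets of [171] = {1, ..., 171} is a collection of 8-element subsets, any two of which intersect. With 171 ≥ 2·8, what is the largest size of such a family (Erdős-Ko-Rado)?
max |F| = C(170, 7) = 718400660120

Erdős-Ko-Rado (1961): when n ≥ 2k, max |F| = C(n−1, k−1). The bound is attained by the star {A : i ∈ A} for any fixed i ∈ [n]. Here C(171−1, 8−1) = C(170, 7) = 718400660120.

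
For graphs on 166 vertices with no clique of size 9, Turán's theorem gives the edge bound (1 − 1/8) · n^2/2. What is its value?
Turán density bound = (7/8) · 166^2/2 = 48223/4 ≈ 12055.75

Turán's theorem: ex(n, K_{r+1}) is achieved by the complete r-partite Turán graph T(n, r) with parts as balanced as possible, and is at most (1 − 1/r) · n^2/2. For r = 8, n = 166: the density bound is (7/8) · 27556/2 = 48223/4 ≈ 12055.75. The integer-valued extremum is e(T(166, 8)) = 12055, which is strictly less than the density bound 48223/4 since 8 ∤ 166 (the parts of T(166, 8) cannot all be equal).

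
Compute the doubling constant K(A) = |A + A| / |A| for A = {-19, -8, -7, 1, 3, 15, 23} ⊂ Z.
K = |A + A| / |A| = 24/7

Enumerate A + A = {a + b : a, b ∈ A}. With |A| = 7, there are |A|^2 = 49 ordered sum pairs; collecting distinct values, A + A = {-38, -27, -26, -18, -16, -15, -14, -7, -6, -5, -4, 2, 4, 6, 7, 8, 15, 16, 18, 24, 26, 30, 38, 46}, so |A + A| = 24. Thus K = 24/7. For comparison, the minimum possible |A + A| over all 7-element sets is 2·7 − 1 = 13 (so min K = 13/7), attained only by arithmetic progressions.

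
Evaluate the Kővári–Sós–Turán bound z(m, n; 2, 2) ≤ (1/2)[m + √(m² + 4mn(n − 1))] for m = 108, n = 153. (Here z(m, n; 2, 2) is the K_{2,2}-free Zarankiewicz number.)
z(108, 153; 2, 2) ≤ (1/2)[108 + √(108² + 4·108·153·152)] = (1/2)[108 + √10058256] = 1639.7377

Kővári–Sós–Turán: let r_1, ..., r_108 be the row sums and z = Σ r_i the total number of 1s. Each pair of columns can share at most one row with both entries 1 (else a 2×2 all-ones block appears), so Σ_i C(r_i, 2) ≤ C(153, 2) = 11628. By convexity Σ_i C(r_i, 2) ≥ 108·C(z/108, 2) = z(z − 108)/(2·108), giving z² − 108z − 108·153·152 ≤ 0 and hence z ≤ (1/2)[108 + √(11664 + 4·2511648)] = (1/2)[108 + √10058256] ≈ (1/2)(108 + 3171.4754) = 1639.7377.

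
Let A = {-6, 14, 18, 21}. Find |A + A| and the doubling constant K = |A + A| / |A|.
K = |A + A| / |A| = 10/4 = 5/2

Enumerate A + A = {a + b : a, b ∈ A}. With |A| = 4, there are |A|^2 = 16 ordered sum pairs; collecting distinct values, A + A = {-12, 8, 12, 15, 28, 32, 35, 36, 39, 42}, so |A + A| = 10. Thus K = 10/4 = 5/2. For comparison, the minimum possible |A + A| over all 4-element sets is 2·4 − 1 = 7 (so min K = 7/4), attained only by arithmetic progressions.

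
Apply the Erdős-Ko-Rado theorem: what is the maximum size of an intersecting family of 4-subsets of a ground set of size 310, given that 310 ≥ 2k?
max |F| = C(309, 3) = 4869634

The Erdős-Ko-Rado theorem states: for n ≥ 2k, an intersecting family of k-subsets of an n-element set has size at most C(n − 1, k − 1), with equality for 'star' families {A ⊆ [n] : |A| = k, i ∈ A} (fix an element i). For n = 310, k = 4: C(309, 3) = 4869634.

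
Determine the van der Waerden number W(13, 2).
W(13, 2) = 13 + 1 = 14

A 2-term AP is any pair of integers, so a monochromatic 2-AP exists iff some colour is used at least twice. With 13 colours, the colouring i ↦ i on {1, ..., 13} uses each colour once, avoiding any monochromatic pair, so W(13, 2) > 13. For {1, ..., 14}, pigeonhole forces two integers of the same colour, which form a monochromatic 2-AP. Hence W(13, 2) = 14.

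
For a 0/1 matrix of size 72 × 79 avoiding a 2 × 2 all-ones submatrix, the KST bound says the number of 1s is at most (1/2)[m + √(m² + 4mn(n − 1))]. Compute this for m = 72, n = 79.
z(72, 79; 2, 2) ≤ (1/2)[72 + √(72² + 4·72·79·78)] = (1/2)[72 + √1779840] = 703.0532

Kővári–Sós–Turán: let r_1, ..., r_72 be the row sums and z = Σ r_i the total number of 1s. Each pair of columns can share at most one row with both entries 1 (else a 2×2 all-ones block appears), so Σ_i C(r_i, 2) ≤ C(79, 2) = 3081. By convexity Σ_i C(r_i, 2) ≥ 72·C(z/72, 2) = z(z − 72)/(2·72), giving z² − 72z − 72·79·78 ≤ 0 and hence z ≤ (1/2)[72 + √(5184 + 4·443664)] = (1/2)[72 + √1779840] ≈ (1/2)(72 + 1334.1064) = 703.0532.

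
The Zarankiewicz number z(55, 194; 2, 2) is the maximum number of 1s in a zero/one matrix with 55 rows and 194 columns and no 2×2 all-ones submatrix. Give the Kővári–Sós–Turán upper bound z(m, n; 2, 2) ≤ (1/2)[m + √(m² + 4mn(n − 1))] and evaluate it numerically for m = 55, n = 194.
z(55, 194; 2, 2) ≤ (1/2)[55 + √(55² + 4·55·194·193)] = (1/2)[55 + √8240265] = 1462.7931

Kővári–Sós–Turán: let r_1, ..., r_55 be the row sums and z = Σ r_i the total number of 1s. Each pair of columns can share at most one row with both entries 1 (else a 2×2 all-ones block appears), so Σ_i C(r_i, 2) ≤ C(194, 2) = 18721. By convexity Σ_i C(r_i, 2) ≥ 55·C(z/55, 2) = z(z − 55)/(2·55), giving z² − 55z − 55·194·193 ≤ 0 and hence z ≤ (1/2)[55 + √(3025 + 4·2059310)] = (1/2)[55 + √8240265] ≈ (1/2)(55 + 2870.5862) = 1462.7931.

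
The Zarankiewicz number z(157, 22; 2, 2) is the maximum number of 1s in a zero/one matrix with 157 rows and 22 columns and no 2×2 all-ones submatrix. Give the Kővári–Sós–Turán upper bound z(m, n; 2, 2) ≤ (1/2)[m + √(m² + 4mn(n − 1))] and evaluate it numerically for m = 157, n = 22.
z(157, 22; 2, 2) ≤ (1/2)[157 + √(157² + 4·157·22·21)] = (1/2)[157 + √314785] = 359.0285

Kővári–Sós–Turán: let r_1, ..., r_157 be the row sums and z = Σ r_i the total number of 1s. Each pair of columns can share at most one row with both entries 1 (else a 2×2 all-ones block appears), so Σ_i C(r_i, 2) ≤ C(22, 2) = 231. By convexity Σ_i C(r_i, 2) ≥ 157·C(z/157, 2) = z(z − 157)/(2·157), giving z² − 157z − 157·22·21 ≤ 0 and hence z ≤ (1/2)[157 + √(24649 + 4·72534)] = (1/2)[157 + √314785] ≈ (1/2)(157 + 561.057) = 359.0285.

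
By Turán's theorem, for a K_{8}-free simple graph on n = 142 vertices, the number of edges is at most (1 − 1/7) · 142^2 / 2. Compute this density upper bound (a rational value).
Turán density bound = (6/7) · 142^2/2 = 60492/7 ≈ 8641.7143

Turán's theorem: ex(n, K_{r+1}) is achieved by the complete r-partite Turán graph T(n, r) with parts as balanced as possible, and is at most (1 − 1/r) · n^2/2. For r = 7, n = 142: the density bound is (6/7) · 20164/2 = 60492/7 ≈ 8641.7143. The integer-valued extremum is e(T(142, 7)) = 8641, which is strictly less than the density bound 60492/7 since 7 ∤ 142 (the parts of T(142, 7) cannot all be equal).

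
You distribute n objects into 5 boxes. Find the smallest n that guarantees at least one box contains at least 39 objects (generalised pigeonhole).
n = (39 − 1)·5 + 1 = 191

By the generalised pigeonhole principle, to guarantee some box contains ≥ r objects we need more than (r − 1) · k objects total. Threshold: n = (r − 1) · k + 1. With r = 39 and k = 5: n = 38 · 5 + 1 = 190 + 1 = 191. For n = 190 = 38 · 5, we can put exactly 38 objects in every box, avoiding 39 in any single one — so 191 is tight.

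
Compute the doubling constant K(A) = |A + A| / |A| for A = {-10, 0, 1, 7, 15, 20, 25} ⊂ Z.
K = |A + A| / |A| = 26/7

Enumerate A + A = {a + b : a, b ∈ A}. With |A| = 7, there are |A|^2 = 49 ordered sum pairs; collecting distinct values, A + A = {-20, -10, -9, -3, 0, 1, 2, 5, 7, 8, 10, 14, 15, 16, 20, 21, 22, 25, 26, 27, 30, 32, 35, 40, 45, 50}, so |A + A| = 26. Thus K = 26/7. For comparison, the minimum possible |A + A| over all 7-element sets is 2·7 − 1 = 13 (so min K = 13/7), attained only by arithmetic progressions.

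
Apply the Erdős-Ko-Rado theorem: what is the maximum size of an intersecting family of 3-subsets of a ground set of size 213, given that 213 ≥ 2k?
max |F| = C(212, 2) = 22366

Erdős-Ko-Rado (1961): when n ≥ 2k, max |F| = C(n−1, k−1). The bound is attained by the star {A : i ∈ A} for any fixed i ∈ [n]. Here C(213−1, 3−1) = C(212, 2) = 22366.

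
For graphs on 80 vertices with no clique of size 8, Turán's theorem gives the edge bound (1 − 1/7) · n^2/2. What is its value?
Turán density bound = (6/7) · 80^2/2 = 19200/7 ≈ 2742.8571

Turán's theorem: ex(n, K_{r+1}) is achieved by the complete r-partite Turán graph T(n, r) with parts as balanced as possible, and is at most (1 − 1/r) · n^2/2. For r = 7, n = 80: the density bound is (6/7) · 6400/2 = 19200/7 ≈ 2742.8571. The integer-valued extremum is e(T(80, 7)) = 2742, which is strictly less than the density bound 19200/7 since 7 ∤ 80 (the parts of T(80, 7) cannot all be equal).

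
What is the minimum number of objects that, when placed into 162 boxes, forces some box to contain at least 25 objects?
n = (25 − 1)·162 + 1 = 3889

By the generalised pigeonhole principle, to guarantee some box contains ≥ r objects we need more than (r − 1) · k objects total. Threshold: n = (r − 1) · k + 1. With r = 25 and k = 162: n = 24 · 162 + 1 = 3888 + 1 = 3889. For n = 3888 = 24 · 162, we can put exactly 24 objects in every box, avoiding 25 in any single one — so 3889 is tight.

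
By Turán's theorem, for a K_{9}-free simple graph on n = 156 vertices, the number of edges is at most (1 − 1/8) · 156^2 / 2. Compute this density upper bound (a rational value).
Turán density bound = (7/8) · 156^2/2 = 10647

Turán's theorem: ex(n, K_{r+1}) is achieved by the complete r-partite Turán graph T(n, r) with parts as balanced as possible, and is at most (1 − 1/r) · n^2/2. For r = 8, n = 156: the density bound is (7/8) · 24336/2 = 10647. The integer-valued extremum is e(T(156, 8)) = 10646, which is strictly less than the density bound 10647 since 8 ∤ 156 (the parts of T(156, 8) cannot all be equal).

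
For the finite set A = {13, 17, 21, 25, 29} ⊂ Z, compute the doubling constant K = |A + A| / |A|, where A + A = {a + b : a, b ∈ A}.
K = |A + A| / |A| = 9/5

Enumerate A + A = {a + b : a, b ∈ A}. With |A| = 5, there are |A|^2 = 25 ordered sum pairs; collecting distinct values, A + A = {26, 30, 34, 38, 42, 46, 50, 54, 58}, so |A + A| = 9. Thus K = 9/5. Here |A + A| = 2|A| − 1 = 9, the minimum possible — so K = 9/5 is minimal, which holds iff A is an arithmetic progression.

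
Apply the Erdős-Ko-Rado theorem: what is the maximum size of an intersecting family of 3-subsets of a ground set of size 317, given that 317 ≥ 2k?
max |F| = C(316, 2) = 49770

The Erdős-Ko-Rado theorem states: for n ≥ 2k, an intersecting family of k-subsets of an n-element set has size at most C(n − 1, k − 1), with equality for 'star' families {A ⊆ [n] : |A| = k, i ∈ A} (fix an element i). For n = 317, k = 3: C(316, 2) = 49770.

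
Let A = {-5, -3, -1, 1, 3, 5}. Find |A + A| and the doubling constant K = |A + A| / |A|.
K = |A + A| / |A| = 11/6

Enumerate A + A = {a + b : a, b ∈ A}. With |A| = 6, there are |A|^2 = 36 ordered sum pairs; collecting distinct values, A + A = {-10, -8, -6, -4, -2, 0, 2, 4, 6, 8, 10}, so |A + A| = 11. Thus K = 11/6. Here |A + A| = 2|A| − 1 = 11, the minimum possible — so K = 11/6 is minimal, which holds iff A is an arithmetic progression.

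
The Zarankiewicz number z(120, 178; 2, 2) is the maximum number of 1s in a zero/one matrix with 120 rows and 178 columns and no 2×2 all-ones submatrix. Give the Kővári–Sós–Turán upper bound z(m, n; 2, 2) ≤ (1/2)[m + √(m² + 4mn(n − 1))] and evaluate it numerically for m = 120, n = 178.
z(120, 178; 2, 2) ≤ (1/2)[120 + √(120² + 4·120·178·177)] = (1/2)[120 + √15137280] = 2005.3329

Kővári–Sós–Turán: let r_1, ..., r_120 be the row sums and z = Σ r_i the total number of 1s. Each pair of columns can share at most one row with both entries 1 (else a 2×2 all-ones block appears), so Σ_i C(r_i, 2) ≤ C(178, 2) = 15753. By convexity Σ_i C(r_i, 2) ≥ 120·C(z/120, 2) = z(z − 120)/(2·120), giving z² − 120z − 120·178·177 ≤ 0 and hence z ≤ (1/2)[120 + √(14400 + 4·3780720)] = (1/2)[120 + √15137280] ≈ (1/2)(120 + 3890.6658) = 2005.3329.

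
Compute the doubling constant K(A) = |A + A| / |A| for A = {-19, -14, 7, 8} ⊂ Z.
K = |A + A| / |A| = 10/4 = 5/2

Enumerate A + A = {a + b : a, b ∈ A}. With |A| = 4, there are |A|^2 = 16 ordered sum pairs; collecting distinct values, A + A = {-38, -33, -28, -12, -11, -7, -6, 14, 15, 16}, so |A + A| = 10. Thus K = 10/4 = 5/2. For comparison, the minimum possible |A + A| over all 4-element sets is 2·4 − 1 = 7 (so min K = 7/4), attained only by arithmetic progressions.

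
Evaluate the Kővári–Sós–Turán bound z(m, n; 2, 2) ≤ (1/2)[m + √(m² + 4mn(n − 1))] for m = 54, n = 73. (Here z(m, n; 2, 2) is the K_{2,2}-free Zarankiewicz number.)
z(54, 73; 2, 2) ≤ (1/2)[54 + √(54² + 4·54·73·72)] = (1/2)[54 + √1138212] = 560.4351

Kővári–Sós–Turán: let r_1, ..., r_54 be the row sums and z = Σ r_i the total number of 1s. Each pair of columns can share at most one row with both entries 1 (else a 2×2 all-ones block appears), so Σ_i C(r_i, 2) ≤ C(73, 2) = 2628. By convexity Σ_i C(r_i, 2) ≥ 54·C(z/54, 2) = z(z − 54)/(2·54), giving z² − 54z − 54·73·72 ≤ 0 and hence z ≤ (1/2)[54 + √(2916 + 4·283824)] = (1/2)[54 + √1138212] ≈ (1/2)(54 + 1066.8702) = 560.4351.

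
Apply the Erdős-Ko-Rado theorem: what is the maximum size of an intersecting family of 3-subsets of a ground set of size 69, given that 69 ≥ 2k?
max |F| = C(68, 2) = 2278

The Erdős-Ko-Rado theorem states: for n ≥ 2k, an intersecting family of k-subsets of an n-element set has size at most C(n − 1, k − 1), with equality for 'star' families {A ⊆ [n] : |A| = k, i ∈ A} (fix an element i). For n = 69, k = 3: C(68, 2) = 2278.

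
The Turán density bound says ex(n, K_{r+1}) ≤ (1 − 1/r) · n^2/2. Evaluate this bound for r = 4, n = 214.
Turán density bound = (3/4) · 214^2/2 = 34347/2 ≈ 17173.5

Turán's theorem: ex(n, K_{r+1}) is achieved by the complete r-partite Turán graph T(n, r) with parts as balanced as possible, and is at most (1 − 1/r) · n^2/2. For r = 4, n = 214: the density bound is (3/4) · 45796/2 = 34347/2 ≈ 17173.5. The integer-valued extremum is e(T(214, 4)) = 17173, which is strictly less than the density bound 34347/2 since 4 ∤ 214 (the parts of T(214, 4) cannot all be equal).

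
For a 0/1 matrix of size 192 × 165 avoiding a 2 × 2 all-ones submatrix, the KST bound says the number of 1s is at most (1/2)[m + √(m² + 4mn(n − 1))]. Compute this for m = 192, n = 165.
z(192, 165; 2, 2) ≤ (1/2)[192 + √(192² + 4·192·165·164)] = (1/2)[192 + √20818944] = 2377.3891

Kővári–Sós–Turán: let r_1, ..., r_192 be the row sums and z = Σ r_i the total number of 1s. Each pair of columns can share at most one row with both entries 1 (else a 2×2 all-ones block appears), so Σ_i C(r_i, 2) ≤ C(165, 2) = 13530. By convexity Σ_i C(r_i, 2) ≥ 192·C(z/192, 2) = z(z − 192)/(2·192), giving z² − 192z − 192·165·164 ≤ 0 and hence z ≤ (1/2)[192 + √(36864 + 4·5195520)] = (1/2)[192 + √20818944] ≈ (1/2)(192 + 4562.7781) = 2377.3891.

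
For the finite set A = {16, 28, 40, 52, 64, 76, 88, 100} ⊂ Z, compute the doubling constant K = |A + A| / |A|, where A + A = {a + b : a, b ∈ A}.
K = |A + A| / |A| = 15/8

Enumerate A + A = {a + b : a, b ∈ A}. With |A| = 8, there are |A|^2 = 64 ordered sum pairs; collecting distinct values, A + A = {32, 44, 56, 68, 80, 92, 104, 116, 128, 140, 152, 164, 176, 188, 200}, so |A + A| = 15. Thus K = 15/8. Here |A + A| = 2|A| − 1 = 15, the minimum possible — so K = 15/8 is minimal, which holds iff A is an arithmetic progression.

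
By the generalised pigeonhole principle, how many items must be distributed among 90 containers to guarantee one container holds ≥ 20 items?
n = (20 − 1)·90 + 1 = 1711

By the generalised pigeonhole principle, to guarantee some box contains ≥ r objects we need more than (r − 1) · k objects total. Threshold: n = (r − 1) · k + 1. With r = 20 and k = 90: n = 19 · 90 + 1 = 1710 + 1 = 1711. For n = 1710 = 19 · 90, we can put exactly 19 objects in every box, avoiding 20 in any single one — so 1711 is tight.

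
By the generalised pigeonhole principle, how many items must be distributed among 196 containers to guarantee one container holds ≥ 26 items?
n = (26 − 1)·196 + 1 = 4901

By the generalised pigeonhole principle, to guarantee some box contains ≥ r objects we need more than (r − 1) · k objects total. Threshold: n = (r − 1) · k + 1. With r = 26 and k = 196: n = 25 · 196 + 1 = 4900 + 1 = 4901. For n = 4900 = 25 · 196, we can put exactly 25 objects in every box, avoiding 26 in any single one — so 4901 is tight.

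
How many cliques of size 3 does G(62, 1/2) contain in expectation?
E[# K_3] = C(62, 3) · (1/2)^C(3, 2) = 37820 / 2^3 = 9455/2 = 4727.5

For each 3-subset S of vertices (there are C(62, 3) = 37820 such S), let X_S = 1 if S induces a K_3 (all C(3, 2) = 3 edges present). Then P(X_S = 1) = (1/2)^3 = 1/8. By linearity of expectation, E[# K_3] = C(62, 3) · (1/2)^3 = 37820 / 8 = 9455/2 = 4727.5.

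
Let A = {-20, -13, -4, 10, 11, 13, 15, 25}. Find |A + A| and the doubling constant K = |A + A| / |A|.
K = |A + A| / |A| = 34/8 = 17/4

Enumerate A + A = {a + b : a, b ∈ A}. With |A| = 8, there are |A|^2 = 64 ordered sum pairs; collecting distinct values, A + A = {-40, -33, -26, -24, -17, -10, -9, -8, -7, -5, -3, -2, 0, 2, 5, 6, 7, 9, 11, 12, 20, 21, 22, 23, 24, 25, 26, 28, 30, 35, 36, 38, 40, 50}, so |A + A| = 34. Thus K = 34/8 = 17/4. For comparison, the minimum possible |A + A| over all 8-element sets is 2·8 − 1 = 15 (so min K = 15/8), attained only by arithmetic progressions.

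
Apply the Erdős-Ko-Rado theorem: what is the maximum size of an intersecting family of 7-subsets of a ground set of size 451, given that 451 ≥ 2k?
max |F| = C(450, 6) = 11153386834800

The Erdős-Ko-Rado theorem states: for n ≥ 2k, an intersecting family of k-subsets of an n-element set has size at most C(n − 1, k − 1), with equality for 'star' families {A ⊆ [n] : |A| = k, i ∈ A} (fix an element i). For n = 451, k = 7: C(450, 6) = 11153386834800.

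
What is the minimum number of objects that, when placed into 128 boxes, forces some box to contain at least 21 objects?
n = (21 − 1)·128 + 1 = 2561

By the generalised pigeonhole principle, to guarantee some box contains ≥ r objects we need more than (r − 1) · k objects total. Threshold: n = (r − 1) · k + 1. With r = 21 and k = 128: n = 20 · 128 + 1 = 2560 + 1 = 2561. For n = 2560 = 20 · 128, we can put exactly 20 objects in every box, avoiding 21 in any single one — so 2561 is tight.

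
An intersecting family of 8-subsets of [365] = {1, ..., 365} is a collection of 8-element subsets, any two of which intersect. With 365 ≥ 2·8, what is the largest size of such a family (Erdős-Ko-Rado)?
max |F| = C(364, 7) = 158516042293752

Erdős-Ko-Rado (1961): when n ≥ 2k, max |F| = C(n−1, k−1). The bound is attained by the star {A : i ∈ A} for any fixed i ∈ [n]. Here C(365−1, 8−1) = C(364, 7) = 158516042293752.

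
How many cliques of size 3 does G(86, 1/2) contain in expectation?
E[# K_3] = C(86, 3) · (1/2)^C(3, 2) = 102340 / 2^3 = 25585/2 = 12792.5

For each 3-subset S of vertices (there are C(86, 3) = 102340 such S), let X_S = 1 if S induces a K_3 (all C(3, 2) = 3 edges present). Then P(X_S = 1) = (1/2)^3 = 1/8. By linearity of expectation, E[# K_3] = C(86, 3) · (1/2)^3 = 102340 / 8 = 25585/2 = 12792.5.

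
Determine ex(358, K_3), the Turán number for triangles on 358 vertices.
ex(358, K_3) = ⌊358^2/4⌋ = 32041

Mantel (1907): a triangle-free graph on n vertices has at most ⌊n^2/4⌋ edges, with equality for the complete bipartite graph K_{⌊n/2⌋, ⌈n/2⌉}. For n = 358: ⌊358^2/4⌋ = ⌊128164/4⌋ = 32041. The extremal graph is K_{179, 179}, which has 179·179 = 32041 edges.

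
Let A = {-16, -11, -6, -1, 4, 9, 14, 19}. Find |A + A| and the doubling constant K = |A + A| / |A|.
K = |A + A| / |A| = 15/8

Enumerate A + A = {a + b : a, b ∈ A}. With |A| = 8, there are |A|^2 = 64 ordered sum pairs; collecting distinct values, A + A = {-32, -27, -22, -17, -12, -7, -2, 3, 8, 13, 18, 23, 28, 33, 38}, so |A + A| = 15. Thus K = 15/8. Here |A + A| = 2|A| − 1 = 15, the minimum possible — so K = 15/8 is minimal, which holds iff A is an arithmetic progression.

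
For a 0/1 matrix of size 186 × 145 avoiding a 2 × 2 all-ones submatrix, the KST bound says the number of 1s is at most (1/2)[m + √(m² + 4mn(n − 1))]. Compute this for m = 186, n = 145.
z(186, 145; 2, 2) ≤ (1/2)[186 + √(186² + 4·186·145·144)] = (1/2)[186 + √15569316] = 2065.8986

Kővári–Sós–Turán: let r_1, ..., r_186 be the row sums and z = Σ r_i the total number of 1s. Each pair of columns can share at most one row with both entries 1 (else a 2×2 all-ones block appears), so Σ_i C(r_i, 2) ≤ C(145, 2) = 10440. By convexity Σ_i C(r_i, 2) ≥ 186·C(z/186, 2) = z(z − 186)/(2·186), giving z² − 186z − 186·145·144 ≤ 0 and hence z ≤ (1/2)[186 + √(34596 + 4·3883680)] = (1/2)[186 + √15569316] ≈ (1/2)(186 + 3945.7973) = 2065.8986.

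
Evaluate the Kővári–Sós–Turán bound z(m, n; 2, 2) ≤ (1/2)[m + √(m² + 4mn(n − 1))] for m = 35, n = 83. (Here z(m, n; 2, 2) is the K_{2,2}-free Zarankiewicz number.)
z(35, 83; 2, 2) ≤ (1/2)[35 + √(35² + 4·35·83·82)] = (1/2)[35 + √954065] = 505.8813

Kővári–Sós–Turán: let r_1, ..., r_35 be the row sums and z = Σ r_i the total number of 1s. Each pair of columns can share at most one row with both entries 1 (else a 2×2 all-ones block appears), so Σ_i C(r_i, 2) ≤ C(83, 2) = 3403. By convexity Σ_i C(r_i, 2) ≥ 35·C(z/35, 2) = z(z − 35)/(2·35), giving z² − 35z − 35·83·82 ≤ 0 and hence z ≤ (1/2)[35 + √(1225 + 4·238210)] = (1/2)[35 + √954065] ≈ (1/2)(35 + 976.7625) = 505.8813.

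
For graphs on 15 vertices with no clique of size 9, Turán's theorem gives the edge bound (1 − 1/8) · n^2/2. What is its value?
Turán density bound = (7/8) · 15^2/2 = 1575/16 ≈ 98.4375

Turán's theorem: ex(n, K_{r+1}) is achieved by the complete r-partite Turán graph T(n, r) with parts as balanced as possible, and is at most (1 − 1/r) · n^2/2. For r = 8, n = 15: the density bound is (7/8) · 225/2 = 1575/16 ≈ 98.4375. The integer-valued extremum is e(T(15, 8)) = 98, which is strictly less than the density bound 1575/16 since 8 ∤ 15 (the parts of T(15, 8) cannot all be equal).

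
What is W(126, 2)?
W(126, 2) = 126 + 1 = 127

A 2-term AP is any pair of integers, so a monochromatic 2-AP exists iff some colour is used at least twice. With 126 colours, the colouring i ↦ i on {1, ..., 126} uses each colour once, avoiding any monochromatic pair, so W(126, 2) > 126. For {1, ..., 127}, pigeonhole forces two integers of the same colour, which form a monochromatic 2-AP. Hence W(126, 2) = 127.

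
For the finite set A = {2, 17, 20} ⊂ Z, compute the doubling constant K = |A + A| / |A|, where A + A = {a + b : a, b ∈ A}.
K = |A + A| / |A| = 6/3 = 2

Enumerate A + A = {a + b : a, b ∈ A}. With |A| = 3, there are |A|^2 = 9 ordered sum pairs; collecting distinct values, A + A = {4, 19, 22, 34, 37, 40}, so |A + A| = 6. Thus K = 6/3 = 2. For comparison, the minimum possible |A + A| over all 3-element sets is 2·3 − 1 = 5 (so min K = 5/3), attained only by arithmetic progressions.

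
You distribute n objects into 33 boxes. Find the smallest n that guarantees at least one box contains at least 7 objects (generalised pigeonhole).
n = (7 − 1)·33 + 1 = 199

By the generalised pigeonhole principle, to guarantee some box contains ≥ r objects we need more than (r − 1) · k objects total. Threshold: n = (r − 1) · k + 1. With r = 7 and k = 33: n = 6 · 33 + 1 = 198 + 1 = 199. For n = 198 = 6 · 33, we can put exactly 6 objects in every box, avoiding 7 in any single one — so 199 is tight.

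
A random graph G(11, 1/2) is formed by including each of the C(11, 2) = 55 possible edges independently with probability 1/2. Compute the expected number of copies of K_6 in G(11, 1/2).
E[# K_6] = C(11, 6) · (1/2)^C(6, 2) = 462 / 2^15 = 231/16384 ≈ 0.014099

For each 6-subset S of vertices (there are C(11, 6) = 462 such S), let X_S = 1 if S induces a K_6 (all C(6, 2) = 15 edges present). Then P(X_S = 1) = (1/2)^15 = 1/32768. By linearity of expectation, E[# K_6] = C(11, 6) · (1/2)^15 = 462 / 32768 = 231/16384 ≈ 0.014099.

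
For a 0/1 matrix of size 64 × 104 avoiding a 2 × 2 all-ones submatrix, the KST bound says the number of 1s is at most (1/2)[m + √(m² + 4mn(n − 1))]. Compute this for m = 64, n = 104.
z(64, 104; 2, 2) ≤ (1/2)[64 + √(64² + 4·64·104·103)] = (1/2)[64 + √2746368] = 860.6085

Kővári–Sós–Turán: let r_1, ..., r_64 be the row sums and z = Σ r_i the total number of 1s. Each pair of columns can share at most one row with both entries 1 (else a 2×2 all-ones block appears), so Σ_i C(r_i, 2) ≤ C(104, 2) = 5356. By convexity Σ_i C(r_i, 2) ≥ 64·C(z/64, 2) = z(z − 64)/(2·64), giving z² − 64z − 64·104·103 ≤ 0 and hence z ≤ (1/2)[64 + √(4096 + 4·685568)] = (1/2)[64 + √2746368] ≈ (1/2)(64 + 1657.2169) = 860.6085.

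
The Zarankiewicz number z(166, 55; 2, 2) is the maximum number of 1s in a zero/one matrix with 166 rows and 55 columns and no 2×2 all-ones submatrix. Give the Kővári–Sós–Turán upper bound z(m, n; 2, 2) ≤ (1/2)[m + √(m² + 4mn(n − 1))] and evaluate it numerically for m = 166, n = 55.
z(166, 55; 2, 2) ≤ (1/2)[166 + √(166² + 4·166·55·54)] = (1/2)[166 + √1999636] = 790.0424

Kővári–Sós–Turán: let r_1, ..., r_166 be the row sums and z = Σ r_i the total number of 1s. Each pair of columns can share at most one row with both entries 1 (else a 2×2 all-ones block appears), so Σ_i C(r_i, 2) ≤ C(55, 2) = 1485. By convexity Σ_i C(r_i, 2) ≥ 166·C(z/166, 2) = z(z − 166)/(2·166), giving z² − 166z − 166·55·54 ≤ 0 and hence z ≤ (1/2)[166 + √(27556 + 4·493020)] = (1/2)[166 + √1999636] ≈ (1/2)(166 + 1414.0849) = 790.0424.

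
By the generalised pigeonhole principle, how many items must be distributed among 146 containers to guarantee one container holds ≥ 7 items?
n = (7 − 1)·146 + 1 = 877

By the generalised pigeonhole principle, to guarantee some box contains ≥ r objects we need more than (r − 1) · k objects total. Threshold: n = (r − 1) · k + 1. With r = 7 and k = 146: n = 6 · 146 + 1 = 876 + 1 = 877. For n = 876 = 6 · 146, we can put exactly 6 objects in every box, avoiding 7 in any single one — so 877 is tight.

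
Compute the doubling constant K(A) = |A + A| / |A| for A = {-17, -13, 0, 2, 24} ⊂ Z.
K = |A + A| / |A| = 15/5 = 3

Enumerate A + A = {a + b : a, b ∈ A}. With |A| = 5, there are |A|^2 = 25 ordered sum pairs; collecting distinct values, A + A = {-34, -30, -26, -17, -15, -13, -11, 0, 2, 4, 7, 11, 24, 26, 48}, so |A + A| = 15. Thus K = 15/5 = 3. For comparison, the minimum possible |A + A| over all 5-element sets is 2·5 − 1 = 9 (so min K = 9/5), attained only by arithmetic progressions.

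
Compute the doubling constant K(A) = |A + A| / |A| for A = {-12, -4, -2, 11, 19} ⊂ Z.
K = |A + A| / |A| = 14/5

Enumerate A + A = {a + b : a, b ∈ A}. With |A| = 5, there are |A|^2 = 25 ordered sum pairs; collecting distinct values, A + A = {-24, -16, -14, -8, -6, -4, -1, 7, 9, 15, 17, 22, 30, 38}, so |A + A| = 14. Thus K = 14/5. For comparison, the minimum possible |A + A| over all 5-element sets is 2·5 − 1 = 9 (so min K = 9/5), attained only by arithmetic progressions.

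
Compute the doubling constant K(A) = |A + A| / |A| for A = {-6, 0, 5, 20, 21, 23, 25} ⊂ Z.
K = |A + A| / |A| = 26/7

Enumerate A + A = {a + b : a, b ∈ A}. With |A| = 7, there are |A|^2 = 49 ordered sum pairs; collecting distinct values, A + A = {-12, -6, -1, 0, 5, 10, 14, 15, 17, 19, 20, 21, 23, 25, 26, 28, 30, 40, 41, 42, 43, 44, 45, 46, 48, 50}, so |A + A| = 26. Thus K = 26/7. For comparison, the minimum possible |A + A| over all 7-element sets is 2·7 − 1 = 13 (so min K = 13/7), attained only by arithmetic progressions.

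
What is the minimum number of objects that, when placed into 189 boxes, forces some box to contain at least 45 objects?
n = (45 − 1)·189 + 1 = 8317

By the generalised pigeonhole principle, to guarantee some box contains ≥ r objects we need more than (r − 1) · k objects total. Threshold: n = (r − 1) · k + 1. With r = 45 and k = 189: n = 44 · 189 + 1 = 8316 + 1 = 8317. For n = 8316 = 44 · 189, we can put exactly 44 objects in every box, avoiding 45 in any single one — so 8317 is tight.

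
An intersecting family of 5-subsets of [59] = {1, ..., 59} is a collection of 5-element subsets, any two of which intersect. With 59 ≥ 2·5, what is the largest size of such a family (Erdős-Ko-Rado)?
max |F| = C(58, 4) = 424270

The Erdős-Ko-Rado theorem states: for n ≥ 2k, an intersecting family of k-subsets of an n-element set has size at most C(n − 1, k − 1), with equality for 'star' families {A ⊆ [n] : |A| = k, i ∈ A} (fix an element i). For n = 59, k = 5: C(58, 4) = 424270.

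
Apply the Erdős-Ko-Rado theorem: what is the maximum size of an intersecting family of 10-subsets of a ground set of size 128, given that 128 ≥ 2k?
max |F| = C(127, 9) = 17722355795375

Erdős-Ko-Rado (1961): when n ≥ 2k, max |F| = C(n−1, k−1). The bound is attained by the star {A : i ∈ A} for any fixed i ∈ [n]. Here C(128−1, 10−1) = C(127, 9) = 17722355795375.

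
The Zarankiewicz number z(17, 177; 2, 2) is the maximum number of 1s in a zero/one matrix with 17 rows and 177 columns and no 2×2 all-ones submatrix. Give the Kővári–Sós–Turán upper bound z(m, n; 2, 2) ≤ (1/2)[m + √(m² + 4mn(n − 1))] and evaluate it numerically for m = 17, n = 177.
z(17, 177; 2, 2) ≤ (1/2)[17 + √(17² + 4·17·177·176)] = (1/2)[17 + √2118625] = 736.2749

Kővári–Sós–Turán: let r_1, ..., r_17 be the row sums and z = Σ r_i the total number of 1s. Each pair of columns can share at most one row with both entries 1 (else a 2×2 all-ones block appears), so Σ_i C(r_i, 2) ≤ C(177, 2) = 15576. By convexity Σ_i C(r_i, 2) ≥ 17·C(z/17, 2) = z(z − 17)/(2·17), giving z² − 17z − 17·177·176 ≤ 0 and hence z ≤ (1/2)[17 + √(289 + 4·529584)] = (1/2)[17 + √2118625] ≈ (1/2)(17 + 1455.5497) = 736.2749.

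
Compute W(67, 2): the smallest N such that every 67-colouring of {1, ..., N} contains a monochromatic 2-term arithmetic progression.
W(67, 2) = 67 + 1 = 68

A 2-term AP is any pair of integers, so a monochromatic 2-AP exists iff some colour is used at least twice. With 67 colours, the colouring i ↦ i on {1, ..., 67} uses each colour once, avoiding any monochromatic pair, so W(67, 2) > 67. For {1, ..., 68}, pigeonhole forces two integers of the same colour, which form a monochromatic 2-AP. Hence W(67, 2) = 68.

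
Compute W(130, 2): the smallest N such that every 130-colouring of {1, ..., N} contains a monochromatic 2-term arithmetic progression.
W(130, 2) = 130 + 1 = 131

A 2-term AP is any pair of integers, so a monochromatic 2-AP exists iff some colour is used at least twice. With 130 colours, the colouring i ↦ i on {1, ..., 130} uses each colour once, avoiding any monochromatic pair, so W(130, 2) > 130. For {1, ..., 131}, pigeonhole forces two integers of the same colour, which form a monochromatic 2-AP. Hence W(130, 2) = 131.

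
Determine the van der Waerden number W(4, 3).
W(4, 3) = 76

This is a classical value, W(4, 3) = 76, established by combining an explicit 4-colouring of {1, ..., 75} with no monochromatic 3-AP (giving the lower bound W(4, 3) > 75) and a finite case analysis / exhaustive computer search showing every 4-colouring of {1, ..., 76} has such an AP.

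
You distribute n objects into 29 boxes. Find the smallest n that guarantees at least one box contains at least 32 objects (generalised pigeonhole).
n = (32 − 1)·29 + 1 = 900

By the generalised pigeonhole principle, to guarantee some box contains ≥ r objects we need more than (r − 1) · k objects total. Threshold: n = (r − 1) · k + 1. With r = 32 and k = 29: n = 31 · 29 + 1 = 899 + 1 = 900. For n = 899 = 31 · 29, we can put exactly 31 objects in every box, avoiding 32 in any single one — so 900 is tight.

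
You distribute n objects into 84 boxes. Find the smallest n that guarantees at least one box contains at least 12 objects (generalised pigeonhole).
n = (12 − 1)·84 + 1 = 925

By the generalised pigeonhole principle, to guarantee some box contains ≥ r objects we need more than (r − 1) · k objects total. Threshold: n = (r − 1) · k + 1. With r = 12 and k = 84: n = 11 · 84 + 1 = 924 + 1 = 925. For n = 924 = 11 · 84, we can put exactly 11 objects in every box, avoiding 12 in any single one — so 925 is tight.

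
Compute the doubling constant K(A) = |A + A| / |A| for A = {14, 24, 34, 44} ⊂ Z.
K = |A + A| / |A| = 7/4

Enumerate A + A = {a + b : a, b ∈ A}. With |A| = 4, there are |A|^2 = 16 ordered sum pairs; collecting distinct values, A + A = {28, 38, 48, 58, 68, 78, 88}, so |A + A| = 7. Thus K = 7/4. Here |A + A| = 2|A| − 1 = 7, the minimum possible — so K = 7/4 is minimal, which holds iff A is an arithmetic progression.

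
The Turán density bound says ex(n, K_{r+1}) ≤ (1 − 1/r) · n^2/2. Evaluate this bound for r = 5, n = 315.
Turán density bound = (4/5) · 315^2/2 = 39690

Turán's theorem: ex(n, K_{r+1}) is achieved by the complete r-partite Turán graph T(n, r) with parts as balanced as possible, and is at most (1 − 1/r) · n^2/2. For r = 5, n = 315: the density bound is (4/5) · 99225/2 = 39690. Since 5 ∣ 315, the Turán graph T(315, 5) has parts of equal size 63, and its edge count e(T(315, 5)) = 39690 attains the density bound exactly.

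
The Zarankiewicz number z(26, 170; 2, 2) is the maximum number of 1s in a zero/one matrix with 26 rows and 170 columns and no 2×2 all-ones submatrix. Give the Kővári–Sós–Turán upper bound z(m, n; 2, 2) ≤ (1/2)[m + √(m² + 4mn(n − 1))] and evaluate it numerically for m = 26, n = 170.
z(26, 170; 2, 2) ≤ (1/2)[26 + √(26² + 4·26·170·169)] = (1/2)[26 + √2988596] = 877.3778

Kővári–Sós–Turán: let r_1, ..., r_26 be the row sums and z = Σ r_i the total number of 1s. Each pair of columns can share at most one row with both entries 1 (else a 2×2 all-ones block appears), so Σ_i C(r_i, 2) ≤ C(170, 2) = 14365. By convexity Σ_i C(r_i, 2) ≥ 26·C(z/26, 2) = z(z − 26)/(2·26), giving z² − 26z − 26·170·169 ≤ 0 and hence z ≤ (1/2)[26 + √(676 + 4·746980)] = (1/2)[26 + √2988596] ≈ (1/2)(26 + 1728.7556) = 877.3778.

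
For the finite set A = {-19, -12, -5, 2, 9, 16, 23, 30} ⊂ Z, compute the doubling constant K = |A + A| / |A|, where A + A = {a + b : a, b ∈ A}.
K = |A + A| / |A| = 15/8

Enumerate A + A = {a + b : a, b ∈ A}. With |A| = 8, there are |A|^2 = 64 ordered sum pairs; collecting distinct values, A + A = {-38, -31, -24, -17, -10, -3, 4, 11, 18, 25, 32, 39, 46, 53, 60}, so |A + A| = 15. Thus K = 15/8. Here |A + A| = 2|A| − 1 = 15, the minimum possible — so K = 15/8 is minimal, which holds iff A is an arithmetic progression.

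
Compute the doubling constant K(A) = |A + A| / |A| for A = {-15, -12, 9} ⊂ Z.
K = |A + A| / |A| = 6/3 = 2

Enumerate A + A = {a + b : a, b ∈ A}. With |A| = 3, there are |A|^2 = 9 ordered sum pairs; collecting distinct values, A + A = {-30, -27, -24, -6, -3, 18}, so |A + A| = 6. Thus K = 6/3 = 2. For comparison, the minimum possible |A + A| over all 3-element sets is 2·3 − 1 = 5 (so min K = 5/3), attained only by arithmetic progressions.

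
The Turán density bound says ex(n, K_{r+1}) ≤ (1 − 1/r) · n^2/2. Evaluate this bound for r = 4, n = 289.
Turán density bound = (3/4) · 289^2/2 = 250563/8 ≈ 31320.375

Turán's theorem: ex(n, K_{r+1}) is achieved by the complete r-partite Turán graph T(n, r) with parts as balanced as possible, and is at most (1 − 1/r) · n^2/2. For r = 4, n = 289: the density bound is (3/4) · 83521/2 = 250563/8 ≈ 31320.375. The integer-valued extremum is e(T(289, 4)) = 31320, which is strictly less than the density bound 250563/8 since 4 ∤ 289 (the parts of T(289, 4) cannot all be equal).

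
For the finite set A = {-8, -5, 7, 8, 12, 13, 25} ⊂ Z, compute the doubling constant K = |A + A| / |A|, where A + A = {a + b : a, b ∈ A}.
K = |A + A| / |A| = 26/7

Enumerate A + A = {a + b : a, b ∈ A}. With |A| = 7, there are |A|^2 = 49 ordered sum pairs; collecting distinct values, A + A = {-16, -13, -10, -1, 0, 2, 3, 4, 5, 7, 8, 14, 15, 16, 17, 19, 20, 21, 24, 25, 26, 32, 33, 37, 38, 50}, so |A + A| = 26. Thus K = 26/7. For comparison, the minimum possible |A + A| over all 7-element sets is 2·7 − 1 = 13 (so min K = 13/7), attained only by arithmetic progressions.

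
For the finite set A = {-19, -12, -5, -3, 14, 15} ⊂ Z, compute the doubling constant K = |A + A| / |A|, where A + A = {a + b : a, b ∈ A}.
K = |A + A| / |A| = 20/6 = 10/3

Enumerate A + A = {a + b : a, b ∈ A}. With |A| = 6, there are |A|^2 = 36 ordered sum pairs; collecting distinct values, A + A = {-38, -31, -24, -22, -17, -15, -10, -8, -6, -5, -4, 2, 3, 9, 10, 11, 12, 28, 29, 30}, so |A + A| = 20. Thus K = 20/6 = 10/3. For comparison, the minimum possible |A + A| over all 6-element sets is 2·6 − 1 = 11 (so min K = 11/6), attained only by arithmetic progressions.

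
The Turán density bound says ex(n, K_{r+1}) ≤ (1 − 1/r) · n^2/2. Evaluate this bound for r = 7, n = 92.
Turán density bound = (6/7) · 92^2/2 = 25392/7 ≈ 3627.4286

Turán's theorem: ex(n, K_{r+1}) is achieved by the complete r-partite Turán graph T(n, r) with parts as balanced as possible, and is at most (1 − 1/r) · n^2/2. For r = 7, n = 92: the density bound is (6/7) · 8464/2 = 25392/7 ≈ 3627.4286. The integer-valued extremum is e(T(92, 7)) = 3627, which is strictly less than the density bound 25392/7 since 7 ∤ 92 (the parts of T(92, 7) cannot all be equal).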